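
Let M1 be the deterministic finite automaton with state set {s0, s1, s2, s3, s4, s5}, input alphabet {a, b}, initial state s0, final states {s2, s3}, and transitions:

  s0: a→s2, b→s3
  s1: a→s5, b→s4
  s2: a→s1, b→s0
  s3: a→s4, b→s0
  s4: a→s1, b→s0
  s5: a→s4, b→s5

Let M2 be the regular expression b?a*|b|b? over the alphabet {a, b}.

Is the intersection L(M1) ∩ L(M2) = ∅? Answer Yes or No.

The string a is accepted by both M1 and M2.
Hence L(M1) ∩ L(M2) ≠ ∅.

No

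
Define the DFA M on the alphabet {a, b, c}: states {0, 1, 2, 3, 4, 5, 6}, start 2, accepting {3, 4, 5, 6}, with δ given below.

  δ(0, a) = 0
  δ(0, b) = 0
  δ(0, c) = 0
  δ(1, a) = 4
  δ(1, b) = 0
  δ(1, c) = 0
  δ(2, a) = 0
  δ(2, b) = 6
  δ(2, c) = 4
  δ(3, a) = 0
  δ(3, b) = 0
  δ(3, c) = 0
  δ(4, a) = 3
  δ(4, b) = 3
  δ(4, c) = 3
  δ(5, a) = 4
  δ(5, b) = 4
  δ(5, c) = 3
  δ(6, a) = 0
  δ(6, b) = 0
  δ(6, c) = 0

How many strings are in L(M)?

5

The useful subgraph on states {2, 3, 4, 6} is acyclic, so L(M) is finite; the longest accepting path visits 3 useful states, giving maximum string length 2.
Counting accepting paths from 2 by length: 2 of length 1, 3 of length 2. Total 5.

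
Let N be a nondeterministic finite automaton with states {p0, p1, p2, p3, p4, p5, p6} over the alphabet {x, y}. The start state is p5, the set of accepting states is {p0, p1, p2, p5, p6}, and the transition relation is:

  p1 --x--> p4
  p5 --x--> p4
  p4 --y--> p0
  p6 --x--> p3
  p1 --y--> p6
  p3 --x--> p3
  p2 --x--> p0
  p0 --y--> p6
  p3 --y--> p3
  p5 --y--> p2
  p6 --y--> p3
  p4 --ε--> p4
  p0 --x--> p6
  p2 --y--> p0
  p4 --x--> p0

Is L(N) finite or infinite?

finite

The useful states (reachable from p5 and able to reach an accepting state) are {p0, p2, p4, p5, p6}.
Restricted to these states the transition graph has no cycle, so every accepting path has bounded length and L is finite.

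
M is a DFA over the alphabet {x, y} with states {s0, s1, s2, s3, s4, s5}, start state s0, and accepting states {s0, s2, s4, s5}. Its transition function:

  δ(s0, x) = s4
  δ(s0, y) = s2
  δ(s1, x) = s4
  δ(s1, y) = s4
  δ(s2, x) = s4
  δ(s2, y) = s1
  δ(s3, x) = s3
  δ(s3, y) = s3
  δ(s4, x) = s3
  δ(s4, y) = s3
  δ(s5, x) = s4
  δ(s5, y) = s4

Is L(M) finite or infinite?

finite

The useful states (reachable from s0 and able to reach an accepting state) are {s0, s1, s2, s4}.
Restricted to these states the transition graph has no cycle, so every accepting path has bounded length and L is finite.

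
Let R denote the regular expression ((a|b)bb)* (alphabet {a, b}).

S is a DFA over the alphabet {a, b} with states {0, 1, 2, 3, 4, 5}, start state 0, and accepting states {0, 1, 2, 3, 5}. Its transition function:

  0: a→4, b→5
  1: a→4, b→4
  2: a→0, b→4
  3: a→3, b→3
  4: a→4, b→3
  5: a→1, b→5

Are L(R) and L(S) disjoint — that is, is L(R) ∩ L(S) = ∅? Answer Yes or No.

No

The empty string ε is accepted by both R and S.
Hence L(R) ∩ L(S) ≠ ∅.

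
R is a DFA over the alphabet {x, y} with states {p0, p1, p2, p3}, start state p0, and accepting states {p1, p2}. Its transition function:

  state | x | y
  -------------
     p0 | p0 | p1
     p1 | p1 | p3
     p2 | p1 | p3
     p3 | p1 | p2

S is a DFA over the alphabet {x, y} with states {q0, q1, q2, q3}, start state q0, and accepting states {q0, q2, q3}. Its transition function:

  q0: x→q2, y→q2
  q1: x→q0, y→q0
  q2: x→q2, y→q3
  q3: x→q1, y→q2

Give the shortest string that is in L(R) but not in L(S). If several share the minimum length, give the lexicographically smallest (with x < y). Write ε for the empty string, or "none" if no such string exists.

xyx

The string xyx is accepted by R but not by S.
No shorter string lies in the difference, and xyx is the lexicographically first length-3 string in L(R) \ L(S).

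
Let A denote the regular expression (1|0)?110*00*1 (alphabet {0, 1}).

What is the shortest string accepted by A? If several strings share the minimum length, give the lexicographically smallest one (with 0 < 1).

By inspection of the expression, no string of length less than 4 matches, and 1101 is the lexicographically first match of length 4.

1101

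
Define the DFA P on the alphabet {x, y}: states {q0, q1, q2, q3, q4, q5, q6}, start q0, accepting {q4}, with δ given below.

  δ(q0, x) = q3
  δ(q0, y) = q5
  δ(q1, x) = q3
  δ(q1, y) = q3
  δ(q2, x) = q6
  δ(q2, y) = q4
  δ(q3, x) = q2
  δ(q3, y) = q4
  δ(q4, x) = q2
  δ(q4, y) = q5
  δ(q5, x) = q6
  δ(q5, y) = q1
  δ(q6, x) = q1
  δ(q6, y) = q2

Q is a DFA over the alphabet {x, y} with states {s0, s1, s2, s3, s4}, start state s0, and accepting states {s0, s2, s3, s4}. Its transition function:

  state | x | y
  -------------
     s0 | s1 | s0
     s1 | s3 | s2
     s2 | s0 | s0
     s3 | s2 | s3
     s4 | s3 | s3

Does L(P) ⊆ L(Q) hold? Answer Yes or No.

Yes

Exploring the product automaton P × Q from the start pair (q0, s0), following both machines on each input symbol, reaches 22 state pairs: (q0, s0), (q3, s1), (q5, s0), (q2, s3), (q4, s2), (q6, s1), (q1, s0), (q6, s2), (q4, s3), (q2, s0), (q1, s3), (q2, s2), (q3, s0), (q5, s3), (q4, s0), (q3, s2), (q3, s3), (q6, s0), (q2, s1), (q1, s1), (q6, s3), (q1, s2).
P accepts in {q4} and Q accepts in {s0, s2, s3, s4}. The reachable pairs whose P-component is accepting are (q4, s2), (q4, s3), (q4, s0); in each of them the Q-component is accepting too, so the product for L(P) \ L(Q) (P-component accepting, Q-component rejecting) has no reachable accepting pair and the difference is empty.
Hence every string in L(P) is also in L(Q).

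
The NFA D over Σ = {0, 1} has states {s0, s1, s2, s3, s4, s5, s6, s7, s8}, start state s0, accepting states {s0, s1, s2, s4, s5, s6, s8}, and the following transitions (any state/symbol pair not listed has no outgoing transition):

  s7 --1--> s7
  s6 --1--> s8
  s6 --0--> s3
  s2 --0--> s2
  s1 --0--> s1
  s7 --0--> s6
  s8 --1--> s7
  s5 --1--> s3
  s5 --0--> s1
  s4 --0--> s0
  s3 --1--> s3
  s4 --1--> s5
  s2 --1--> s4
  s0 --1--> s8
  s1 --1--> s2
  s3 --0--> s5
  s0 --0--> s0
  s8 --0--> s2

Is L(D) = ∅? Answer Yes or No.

The empty string ε is accepted: the run s0 ends in the accepting state s0.
Since at least one string is accepted, L(D) is not empty.

No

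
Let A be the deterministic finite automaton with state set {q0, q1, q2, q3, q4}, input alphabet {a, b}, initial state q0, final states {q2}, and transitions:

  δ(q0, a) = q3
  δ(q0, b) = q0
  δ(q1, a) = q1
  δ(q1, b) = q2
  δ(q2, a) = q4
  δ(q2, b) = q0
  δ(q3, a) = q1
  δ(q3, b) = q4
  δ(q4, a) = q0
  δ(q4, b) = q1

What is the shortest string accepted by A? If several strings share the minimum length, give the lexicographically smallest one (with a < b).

aab

A breadth-first search from q0 reaches an accepting state first via the path q0 → q3 → q1 → q2 on input aab.
No string of length < 3 is accepted (BFS exhausts all shorter strings without reaching an accepting state), and aab is the lexicographically least accepting string of length 3.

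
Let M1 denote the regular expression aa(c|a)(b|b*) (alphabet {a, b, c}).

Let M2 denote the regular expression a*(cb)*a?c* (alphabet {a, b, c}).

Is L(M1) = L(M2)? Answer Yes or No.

No

The string aaab is accepted by M1 but rejected by M2.
So L(M1) ≠ L(M2).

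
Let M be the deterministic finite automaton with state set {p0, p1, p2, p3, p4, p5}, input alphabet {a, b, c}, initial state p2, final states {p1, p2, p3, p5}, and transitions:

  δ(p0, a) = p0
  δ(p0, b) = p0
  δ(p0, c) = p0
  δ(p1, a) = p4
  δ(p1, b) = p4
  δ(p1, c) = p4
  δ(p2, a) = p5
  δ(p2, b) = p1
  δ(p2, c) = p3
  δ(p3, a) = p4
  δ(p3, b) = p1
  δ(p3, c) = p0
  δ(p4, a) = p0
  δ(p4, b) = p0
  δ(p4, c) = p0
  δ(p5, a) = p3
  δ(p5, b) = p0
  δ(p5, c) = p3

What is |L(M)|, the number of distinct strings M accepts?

The useful subgraph on states {p1, p2, p3, p5} is acyclic, so L(M) is finite; the longest accepting path visits 4 useful states, giving maximum string length 3.
Counting accepting paths from p2 by length: 1 of length 0, 3 of length 1, 3 of length 2, 2 of length 3. Total 9.

9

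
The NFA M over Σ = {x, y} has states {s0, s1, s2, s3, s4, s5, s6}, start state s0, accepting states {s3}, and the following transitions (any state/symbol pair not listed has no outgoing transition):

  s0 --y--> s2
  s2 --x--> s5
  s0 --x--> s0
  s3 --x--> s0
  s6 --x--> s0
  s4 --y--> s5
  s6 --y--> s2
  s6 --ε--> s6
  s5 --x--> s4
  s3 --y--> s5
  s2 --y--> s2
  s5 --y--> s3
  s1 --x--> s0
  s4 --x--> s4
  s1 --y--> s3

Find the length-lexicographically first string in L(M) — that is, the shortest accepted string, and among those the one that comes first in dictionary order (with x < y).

A breadth-first search from s0 reaches an accepting state first via the path s0 → s2 → s5 → s3 on input yxy.
No string of length < 3 is accepted (BFS exhausts all shorter strings without reaching an accepting state), and yxy is the lexicographically least accepting string of length 3.

yxy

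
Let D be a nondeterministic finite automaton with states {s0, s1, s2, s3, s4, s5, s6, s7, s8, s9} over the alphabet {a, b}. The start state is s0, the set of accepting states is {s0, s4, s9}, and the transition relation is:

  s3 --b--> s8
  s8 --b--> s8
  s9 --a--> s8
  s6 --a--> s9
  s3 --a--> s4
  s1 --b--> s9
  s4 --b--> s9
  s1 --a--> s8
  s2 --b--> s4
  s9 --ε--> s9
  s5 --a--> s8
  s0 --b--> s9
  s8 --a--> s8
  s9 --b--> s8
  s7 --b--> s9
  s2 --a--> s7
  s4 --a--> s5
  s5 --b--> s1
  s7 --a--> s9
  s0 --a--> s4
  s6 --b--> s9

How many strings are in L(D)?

The useful subgraph on states {s0, s1, s4, s5, s9} is acyclic, so L(D) is finite; the longest accepting path visits 5 useful states, giving maximum string length 4.
Counting accepting paths from s0 by length: 1 of length 0, 2 of length 1, 1 of length 2, 1 of length 4. Total 5.

5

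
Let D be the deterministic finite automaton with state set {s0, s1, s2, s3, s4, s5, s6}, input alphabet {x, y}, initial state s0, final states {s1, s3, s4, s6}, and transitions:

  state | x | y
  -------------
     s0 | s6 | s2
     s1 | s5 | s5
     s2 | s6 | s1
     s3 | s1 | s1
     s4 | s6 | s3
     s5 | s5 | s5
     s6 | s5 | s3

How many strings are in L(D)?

The useful subgraph on states {s0, s1, s2, s3, s6} is acyclic, so L(D) is finite; the longest accepting path visits 5 useful states, giving maximum string length 4.
Counting accepting paths from s0 by length: 1 of length 1, 3 of length 2, 3 of length 3, 2 of length 4. Total 9.

9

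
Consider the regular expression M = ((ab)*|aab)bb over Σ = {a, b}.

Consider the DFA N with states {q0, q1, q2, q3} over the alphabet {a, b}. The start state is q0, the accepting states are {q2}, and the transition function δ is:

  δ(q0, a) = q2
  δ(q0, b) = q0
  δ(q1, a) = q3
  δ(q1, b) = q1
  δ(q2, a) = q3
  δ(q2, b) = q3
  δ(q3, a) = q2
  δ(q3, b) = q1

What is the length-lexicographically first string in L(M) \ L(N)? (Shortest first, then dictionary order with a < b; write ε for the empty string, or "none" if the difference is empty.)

bb

The string bb is accepted by M but not by N.
No shorter string lies in the difference, and bb is the lexicographically first length-2 string in L(M) \ L(N).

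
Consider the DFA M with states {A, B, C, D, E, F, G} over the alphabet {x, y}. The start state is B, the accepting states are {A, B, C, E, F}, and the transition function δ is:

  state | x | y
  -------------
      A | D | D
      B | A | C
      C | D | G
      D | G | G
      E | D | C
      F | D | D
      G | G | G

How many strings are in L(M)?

3

The useful subgraph on states {A, B, C} is acyclic, so L(M) is finite; the longest accepting path visits 2 useful states, giving maximum string length 1.
Counting accepting paths from B by length: 1 of length 0, 2 of length 1. Total 3.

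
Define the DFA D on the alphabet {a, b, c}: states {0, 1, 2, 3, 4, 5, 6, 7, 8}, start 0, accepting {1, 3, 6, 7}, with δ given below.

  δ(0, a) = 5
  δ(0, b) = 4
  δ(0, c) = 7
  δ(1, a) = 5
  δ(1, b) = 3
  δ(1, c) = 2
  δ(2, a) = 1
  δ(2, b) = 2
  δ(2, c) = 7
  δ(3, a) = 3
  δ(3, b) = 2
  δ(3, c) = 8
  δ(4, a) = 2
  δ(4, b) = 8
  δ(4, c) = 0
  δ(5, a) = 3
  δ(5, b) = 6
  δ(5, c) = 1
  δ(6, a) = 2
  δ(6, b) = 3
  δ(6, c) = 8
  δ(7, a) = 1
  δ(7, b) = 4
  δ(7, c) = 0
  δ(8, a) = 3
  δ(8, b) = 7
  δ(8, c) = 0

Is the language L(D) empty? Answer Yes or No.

The string c is accepted: the run 0 → 7 ends in the accepting state 7.
Since at least one string is accepted, L(D) is not empty.

No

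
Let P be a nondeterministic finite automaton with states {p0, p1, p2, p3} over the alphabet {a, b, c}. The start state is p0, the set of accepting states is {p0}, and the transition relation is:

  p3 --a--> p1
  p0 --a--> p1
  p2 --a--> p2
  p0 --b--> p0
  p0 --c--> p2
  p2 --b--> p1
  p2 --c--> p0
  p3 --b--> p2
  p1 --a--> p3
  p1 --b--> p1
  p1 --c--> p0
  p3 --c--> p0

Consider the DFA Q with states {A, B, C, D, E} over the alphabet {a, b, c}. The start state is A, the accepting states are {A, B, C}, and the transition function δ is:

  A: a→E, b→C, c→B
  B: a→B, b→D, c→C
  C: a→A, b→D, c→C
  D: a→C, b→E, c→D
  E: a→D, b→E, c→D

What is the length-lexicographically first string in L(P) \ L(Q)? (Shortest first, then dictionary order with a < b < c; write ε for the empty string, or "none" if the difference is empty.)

ac

The string ac is accepted by P but not by Q.
No shorter string lies in the difference, and ac is the lexicographically first length-2 string in L(P) \ L(Q).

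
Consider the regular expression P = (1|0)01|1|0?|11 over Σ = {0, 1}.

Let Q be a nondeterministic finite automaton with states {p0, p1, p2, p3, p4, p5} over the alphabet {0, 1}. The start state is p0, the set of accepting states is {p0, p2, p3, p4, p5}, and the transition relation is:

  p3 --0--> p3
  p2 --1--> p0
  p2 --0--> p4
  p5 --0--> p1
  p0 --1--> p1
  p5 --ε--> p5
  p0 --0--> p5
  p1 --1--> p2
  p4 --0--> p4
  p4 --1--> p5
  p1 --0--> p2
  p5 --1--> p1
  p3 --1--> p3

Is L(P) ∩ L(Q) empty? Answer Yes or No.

No

The empty string ε is accepted by both P and Q.
Hence L(P) ∩ L(Q) ≠ ∅.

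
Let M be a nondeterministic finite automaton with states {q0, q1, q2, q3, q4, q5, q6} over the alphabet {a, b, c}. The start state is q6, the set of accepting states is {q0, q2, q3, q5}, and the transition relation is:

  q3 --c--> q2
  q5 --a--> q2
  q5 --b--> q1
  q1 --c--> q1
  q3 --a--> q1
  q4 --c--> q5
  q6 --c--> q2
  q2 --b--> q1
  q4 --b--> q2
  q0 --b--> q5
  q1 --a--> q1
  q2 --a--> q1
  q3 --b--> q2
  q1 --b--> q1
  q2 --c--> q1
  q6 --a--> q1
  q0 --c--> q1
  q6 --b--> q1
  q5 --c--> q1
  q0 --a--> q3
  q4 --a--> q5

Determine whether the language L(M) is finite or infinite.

finite

The useful states (reachable from q6 and able to reach an accepting state) are {q2, q6}.
Restricted to these states the transition graph has no cycle, so every accepting path has bounded length and L is finite.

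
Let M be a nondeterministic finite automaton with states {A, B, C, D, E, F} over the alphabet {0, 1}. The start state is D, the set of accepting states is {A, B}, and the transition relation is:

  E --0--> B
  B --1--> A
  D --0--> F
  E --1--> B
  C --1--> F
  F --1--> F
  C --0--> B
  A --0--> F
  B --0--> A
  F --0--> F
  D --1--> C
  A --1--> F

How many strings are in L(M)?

The useful subgraph on states {A, B, C, D} is acyclic, so L(M) is finite; the longest accepting path visits 4 useful states, giving maximum string length 3.
Counting accepting paths from D by length: 1 of length 2, 2 of length 3. Total 3.

3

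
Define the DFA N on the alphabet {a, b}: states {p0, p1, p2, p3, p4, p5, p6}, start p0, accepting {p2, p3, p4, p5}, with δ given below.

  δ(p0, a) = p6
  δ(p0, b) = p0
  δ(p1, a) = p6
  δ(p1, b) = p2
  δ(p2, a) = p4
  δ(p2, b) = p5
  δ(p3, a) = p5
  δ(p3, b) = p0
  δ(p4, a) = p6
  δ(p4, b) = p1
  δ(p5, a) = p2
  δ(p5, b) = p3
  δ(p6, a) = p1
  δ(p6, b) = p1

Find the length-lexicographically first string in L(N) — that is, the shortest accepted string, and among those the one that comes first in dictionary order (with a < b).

A breadth-first search from p0 reaches an accepting state first via the path p0 → p6 → p1 → p2 on input aab.
No string of length < 3 is accepted (BFS exhausts all shorter strings without reaching an accepting state), and aab is the lexicographically least accepting string of length 3.

aab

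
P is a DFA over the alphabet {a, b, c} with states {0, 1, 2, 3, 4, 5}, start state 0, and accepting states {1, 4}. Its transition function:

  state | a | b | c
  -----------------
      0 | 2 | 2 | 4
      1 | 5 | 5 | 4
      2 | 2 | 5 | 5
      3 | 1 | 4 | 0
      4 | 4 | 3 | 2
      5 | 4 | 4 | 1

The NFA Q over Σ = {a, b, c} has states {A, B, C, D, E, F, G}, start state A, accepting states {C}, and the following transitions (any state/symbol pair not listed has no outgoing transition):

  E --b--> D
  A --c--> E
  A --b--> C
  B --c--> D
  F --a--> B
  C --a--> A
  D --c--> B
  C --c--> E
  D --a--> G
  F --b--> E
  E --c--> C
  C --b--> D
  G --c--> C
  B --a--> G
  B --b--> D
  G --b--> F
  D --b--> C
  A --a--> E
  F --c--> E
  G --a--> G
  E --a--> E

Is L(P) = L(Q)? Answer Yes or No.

No

The string c is accepted by P but rejected by Q.
So L(P) ≠ L(Q).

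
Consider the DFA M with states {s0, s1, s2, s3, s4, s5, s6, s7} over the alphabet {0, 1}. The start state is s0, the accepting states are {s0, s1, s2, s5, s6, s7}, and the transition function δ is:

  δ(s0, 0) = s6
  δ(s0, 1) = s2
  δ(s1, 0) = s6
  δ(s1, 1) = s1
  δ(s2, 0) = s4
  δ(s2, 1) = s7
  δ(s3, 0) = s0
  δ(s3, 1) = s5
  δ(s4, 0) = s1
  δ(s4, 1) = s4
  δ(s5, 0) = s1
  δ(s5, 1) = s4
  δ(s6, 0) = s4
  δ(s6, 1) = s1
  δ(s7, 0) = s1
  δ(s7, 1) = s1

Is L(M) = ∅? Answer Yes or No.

No

The empty string ε is accepted: the run s0 ends in the accepting state s0.
Since at least one string is accepted, L(M) is not empty.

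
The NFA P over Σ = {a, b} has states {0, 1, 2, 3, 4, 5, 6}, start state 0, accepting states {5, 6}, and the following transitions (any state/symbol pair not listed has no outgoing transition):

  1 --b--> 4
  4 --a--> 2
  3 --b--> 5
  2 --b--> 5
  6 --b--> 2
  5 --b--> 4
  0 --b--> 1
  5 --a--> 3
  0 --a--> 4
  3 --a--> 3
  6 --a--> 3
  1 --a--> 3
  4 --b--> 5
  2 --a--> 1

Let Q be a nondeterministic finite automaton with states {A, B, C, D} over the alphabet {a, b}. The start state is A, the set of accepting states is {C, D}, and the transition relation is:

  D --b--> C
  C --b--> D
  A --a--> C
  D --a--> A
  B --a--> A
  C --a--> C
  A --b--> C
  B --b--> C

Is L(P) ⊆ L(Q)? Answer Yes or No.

Yes

Exploring the product automaton P × Q from the start pair (0, A), following both machines on each input symbol, reaches 10 state pairs: (0, A), (4, C), (1, C), (2, C), (5, D), (3, C), (4, D), (3, A), (2, A), (5, C).
P accepts in {5, 6} and Q accepts in {C, D}. The reachable pairs whose P-component is accepting are (5, D), (5, C); in each of them the Q-component is accepting too, so the product for L(P) \ L(Q) (P-component accepting, Q-component rejecting) has no reachable accepting pair and the difference is empty.
Hence every string in L(P) is also in L(Q).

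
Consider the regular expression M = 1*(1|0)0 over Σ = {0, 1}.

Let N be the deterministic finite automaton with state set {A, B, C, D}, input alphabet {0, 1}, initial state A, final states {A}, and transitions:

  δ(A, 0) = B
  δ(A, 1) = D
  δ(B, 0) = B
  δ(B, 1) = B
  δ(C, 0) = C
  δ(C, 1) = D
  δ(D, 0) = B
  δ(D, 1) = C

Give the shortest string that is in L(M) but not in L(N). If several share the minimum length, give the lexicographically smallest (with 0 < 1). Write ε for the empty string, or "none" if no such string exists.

00

The string 00 is accepted by M but not by N.
No shorter string lies in the difference, and 00 is the lexicographically first length-2 string in L(M) \ L(N).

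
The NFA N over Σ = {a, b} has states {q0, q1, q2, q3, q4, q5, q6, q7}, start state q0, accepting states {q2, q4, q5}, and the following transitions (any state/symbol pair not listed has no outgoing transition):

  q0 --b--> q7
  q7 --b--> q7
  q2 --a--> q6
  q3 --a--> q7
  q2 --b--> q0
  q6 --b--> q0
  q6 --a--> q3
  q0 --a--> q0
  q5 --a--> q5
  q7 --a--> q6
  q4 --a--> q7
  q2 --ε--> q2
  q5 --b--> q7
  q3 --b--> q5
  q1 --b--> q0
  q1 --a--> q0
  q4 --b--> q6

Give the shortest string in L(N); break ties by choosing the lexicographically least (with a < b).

A breadth-first search from q0 reaches an accepting state first via the path q0 → q7 → q6 → q3 → q5 on input baab.
No string of length < 4 is accepted (BFS exhausts all shorter strings without reaching an accepting state), and baab is the lexicographically least accepting string of length 4.

baab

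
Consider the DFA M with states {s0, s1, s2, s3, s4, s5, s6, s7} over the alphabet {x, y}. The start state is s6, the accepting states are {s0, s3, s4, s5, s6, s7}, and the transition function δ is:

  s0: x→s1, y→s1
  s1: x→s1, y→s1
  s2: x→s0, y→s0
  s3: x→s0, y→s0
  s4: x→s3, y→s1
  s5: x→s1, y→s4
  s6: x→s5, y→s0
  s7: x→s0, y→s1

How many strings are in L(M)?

7

The useful subgraph on states {s0, s3, s4, s5, s6} is acyclic, so L(M) is finite; the longest accepting path visits 5 useful states, giving maximum string length 4.
Counting accepting paths from s6 by length: 1 of length 0, 2 of length 1, 1 of length 2, 1 of length 3, 2 of length 4. Total 7.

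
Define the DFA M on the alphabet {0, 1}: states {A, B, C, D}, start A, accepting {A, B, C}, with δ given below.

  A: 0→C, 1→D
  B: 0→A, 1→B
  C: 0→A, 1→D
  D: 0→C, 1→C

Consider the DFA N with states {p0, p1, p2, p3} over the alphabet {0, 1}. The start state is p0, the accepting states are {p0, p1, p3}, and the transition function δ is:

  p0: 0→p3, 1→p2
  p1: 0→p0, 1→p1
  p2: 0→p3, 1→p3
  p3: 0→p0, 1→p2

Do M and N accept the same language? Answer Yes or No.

Exploring the product automaton M × N from the start pair (A, p0), following both machines on each input symbol, reaches 3 state pairs: (A, p0), (C, p3), (D, p2).
M accepts in {A, B, C} and N accepts in {p0, p1, p3}. In every reachable pair the two components are either both accepting — (A, p0), (C, p3) — or both non-accepting, so no string is accepted by exactly one of the machines: L(M) \ L(N) and L(N) \ L(M) are both empty.
Hence every string is accepted by M iff it is accepted by N, and the two languages coincide.

Yes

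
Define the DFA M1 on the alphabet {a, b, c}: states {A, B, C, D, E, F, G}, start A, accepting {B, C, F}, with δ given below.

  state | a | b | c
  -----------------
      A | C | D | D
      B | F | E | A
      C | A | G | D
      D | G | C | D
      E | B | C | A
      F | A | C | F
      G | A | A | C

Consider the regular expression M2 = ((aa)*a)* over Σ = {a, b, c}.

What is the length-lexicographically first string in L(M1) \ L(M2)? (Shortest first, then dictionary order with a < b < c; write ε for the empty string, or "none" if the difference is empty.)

The string bb is accepted by M1 but not by M2.
No shorter string lies in the difference, and bb is the lexicographically first length-2 string in L(M1) \ L(M2).

bb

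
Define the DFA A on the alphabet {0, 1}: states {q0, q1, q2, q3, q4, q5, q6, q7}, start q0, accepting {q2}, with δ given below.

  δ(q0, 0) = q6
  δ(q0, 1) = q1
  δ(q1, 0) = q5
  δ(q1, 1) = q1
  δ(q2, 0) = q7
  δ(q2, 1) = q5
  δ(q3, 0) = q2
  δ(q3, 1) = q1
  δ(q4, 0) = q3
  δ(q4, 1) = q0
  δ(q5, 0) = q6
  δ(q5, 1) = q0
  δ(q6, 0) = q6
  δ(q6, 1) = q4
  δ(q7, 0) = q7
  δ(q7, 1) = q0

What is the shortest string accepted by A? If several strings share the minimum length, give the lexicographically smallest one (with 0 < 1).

0100

A breadth-first search from q0 reaches an accepting state first via the path q0 → q6 → q4 → q3 → q2 on input 0100.
No string of length < 4 is accepted (BFS exhausts all shorter strings without reaching an accepting state), and 0100 is the lexicographically least accepting string of length 4.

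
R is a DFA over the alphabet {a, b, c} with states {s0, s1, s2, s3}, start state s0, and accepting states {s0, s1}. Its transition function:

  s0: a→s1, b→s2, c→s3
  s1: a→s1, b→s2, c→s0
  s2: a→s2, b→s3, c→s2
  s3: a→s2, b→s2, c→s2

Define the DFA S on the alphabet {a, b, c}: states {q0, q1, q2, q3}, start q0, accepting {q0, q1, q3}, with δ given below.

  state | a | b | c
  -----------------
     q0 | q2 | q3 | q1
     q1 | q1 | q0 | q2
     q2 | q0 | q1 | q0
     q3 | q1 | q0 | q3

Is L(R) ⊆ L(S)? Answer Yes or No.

The string a is in L(R) but not in L(S).
So L(R) ⊄ L(S).

No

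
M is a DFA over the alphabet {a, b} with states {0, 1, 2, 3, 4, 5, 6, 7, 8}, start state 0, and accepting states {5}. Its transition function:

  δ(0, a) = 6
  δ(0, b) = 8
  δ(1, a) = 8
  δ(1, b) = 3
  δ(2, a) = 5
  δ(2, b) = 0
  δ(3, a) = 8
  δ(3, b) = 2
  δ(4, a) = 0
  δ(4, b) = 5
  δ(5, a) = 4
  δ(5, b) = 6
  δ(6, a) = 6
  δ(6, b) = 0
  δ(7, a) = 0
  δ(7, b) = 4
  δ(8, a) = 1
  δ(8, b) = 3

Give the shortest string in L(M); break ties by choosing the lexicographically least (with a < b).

bbba

A breadth-first search from 0 reaches an accepting state first via the path 0 → 8 → 3 → 2 → 5 on input bbba.
No string of length < 4 is accepted (BFS exhausts all shorter strings without reaching an accepting state), and bbba is the lexicographically least accepting string of length 4.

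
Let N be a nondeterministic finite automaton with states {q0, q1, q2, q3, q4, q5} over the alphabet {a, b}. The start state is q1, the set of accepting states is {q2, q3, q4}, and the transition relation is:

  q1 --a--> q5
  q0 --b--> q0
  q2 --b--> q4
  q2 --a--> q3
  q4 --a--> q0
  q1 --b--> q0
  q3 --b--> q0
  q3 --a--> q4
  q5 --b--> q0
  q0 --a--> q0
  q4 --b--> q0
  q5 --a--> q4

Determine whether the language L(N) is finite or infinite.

The useful states (reachable from q1 and able to reach an accepting state) are {q1, q4, q5}.
Restricted to these states the transition graph has no cycle, so every accepting path has bounded length and L is finite.

finite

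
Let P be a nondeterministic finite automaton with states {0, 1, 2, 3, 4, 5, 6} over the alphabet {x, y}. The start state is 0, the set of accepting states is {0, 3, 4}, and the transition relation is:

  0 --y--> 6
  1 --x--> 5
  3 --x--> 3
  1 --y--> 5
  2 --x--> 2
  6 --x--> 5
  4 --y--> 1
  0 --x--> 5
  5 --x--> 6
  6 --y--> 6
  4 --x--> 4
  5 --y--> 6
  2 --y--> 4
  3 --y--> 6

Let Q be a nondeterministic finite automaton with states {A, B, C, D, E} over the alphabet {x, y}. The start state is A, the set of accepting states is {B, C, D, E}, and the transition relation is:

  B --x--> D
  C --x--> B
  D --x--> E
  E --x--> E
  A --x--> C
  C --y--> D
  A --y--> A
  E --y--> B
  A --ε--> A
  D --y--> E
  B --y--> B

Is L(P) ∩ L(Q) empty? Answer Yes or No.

Exploring the product automaton P × Q from the start pair (0, A), following both machines on each input symbol, reaches 8 state pairs: (0, A), (5, C), (6, A), (6, B), (6, D), (5, D), (5, E), (6, E).
P accepts in {0, 3, 4} and Q accepts in {B, C, D, E}; no reachable pair has both components accepting, so no string drives both machines to acceptance simultaneously and L(P) ∩ L(Q) = ∅.
So no string is accepted by both, and the intersection is empty.

Yes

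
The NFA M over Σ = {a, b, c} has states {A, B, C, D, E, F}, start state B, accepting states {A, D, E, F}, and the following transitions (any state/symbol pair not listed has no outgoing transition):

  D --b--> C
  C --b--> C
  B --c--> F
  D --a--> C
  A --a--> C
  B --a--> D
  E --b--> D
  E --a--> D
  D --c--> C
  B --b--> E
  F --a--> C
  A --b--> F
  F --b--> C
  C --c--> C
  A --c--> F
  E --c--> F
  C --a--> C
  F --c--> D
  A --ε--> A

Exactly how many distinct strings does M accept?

The useful subgraph on states {B, D, E, F} is acyclic, so L(M) is finite; the longest accepting path visits 4 useful states, giving maximum string length 3.
Counting accepting paths from B by length: 3 of length 1, 4 of length 2, 1 of length 3. Total 8.

8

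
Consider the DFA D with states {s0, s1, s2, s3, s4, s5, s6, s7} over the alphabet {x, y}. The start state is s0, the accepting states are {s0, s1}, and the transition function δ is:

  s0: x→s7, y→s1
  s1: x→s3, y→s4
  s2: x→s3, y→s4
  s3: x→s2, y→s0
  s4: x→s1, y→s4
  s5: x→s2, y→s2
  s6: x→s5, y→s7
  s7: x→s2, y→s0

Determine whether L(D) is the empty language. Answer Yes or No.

The empty string ε is accepted: the run s0 ends in the accepting state s0.
Since at least one string is accepted, L(D) is not empty.

No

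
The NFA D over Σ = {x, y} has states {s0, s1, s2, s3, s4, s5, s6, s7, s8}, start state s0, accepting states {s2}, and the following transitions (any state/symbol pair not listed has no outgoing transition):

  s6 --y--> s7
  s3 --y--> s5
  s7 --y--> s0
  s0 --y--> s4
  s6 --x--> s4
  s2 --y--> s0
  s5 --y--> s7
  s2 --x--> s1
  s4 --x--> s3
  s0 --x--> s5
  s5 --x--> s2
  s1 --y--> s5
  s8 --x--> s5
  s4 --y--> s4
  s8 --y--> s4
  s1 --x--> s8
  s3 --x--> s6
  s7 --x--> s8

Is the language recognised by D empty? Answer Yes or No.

No

The string xx is accepted: the run s0 → s5 → s2 ends in the accepting state s2.
Since at least one string is accepted, L(D) is not empty.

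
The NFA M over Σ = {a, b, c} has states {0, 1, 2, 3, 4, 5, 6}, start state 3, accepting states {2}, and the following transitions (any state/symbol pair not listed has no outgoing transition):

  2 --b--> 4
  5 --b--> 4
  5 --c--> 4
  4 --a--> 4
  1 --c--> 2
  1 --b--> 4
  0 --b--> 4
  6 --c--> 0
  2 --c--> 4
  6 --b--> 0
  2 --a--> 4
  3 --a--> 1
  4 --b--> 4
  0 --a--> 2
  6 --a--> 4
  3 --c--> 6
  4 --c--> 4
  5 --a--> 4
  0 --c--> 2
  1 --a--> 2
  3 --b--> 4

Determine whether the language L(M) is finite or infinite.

finite

The useful states (reachable from 3 and able to reach an accepting state) are {0, 1, 2, 3, 6}.
Restricted to these states the transition graph has no cycle, so every accepting path has bounded length and L is finite.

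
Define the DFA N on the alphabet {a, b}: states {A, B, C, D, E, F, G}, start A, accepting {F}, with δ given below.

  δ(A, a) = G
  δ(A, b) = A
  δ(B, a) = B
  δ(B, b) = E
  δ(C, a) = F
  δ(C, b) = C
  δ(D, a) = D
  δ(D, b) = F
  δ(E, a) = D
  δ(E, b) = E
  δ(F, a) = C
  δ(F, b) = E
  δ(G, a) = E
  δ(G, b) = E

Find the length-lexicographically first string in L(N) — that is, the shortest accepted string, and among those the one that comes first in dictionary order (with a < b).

aaab

A breadth-first search from A reaches an accepting state first via the path A → G → E → D → F on input aaab.
No string of length < 4 is accepted (BFS exhausts all shorter strings without reaching an accepting state), and aaab is the lexicographically least accepting string of length 4.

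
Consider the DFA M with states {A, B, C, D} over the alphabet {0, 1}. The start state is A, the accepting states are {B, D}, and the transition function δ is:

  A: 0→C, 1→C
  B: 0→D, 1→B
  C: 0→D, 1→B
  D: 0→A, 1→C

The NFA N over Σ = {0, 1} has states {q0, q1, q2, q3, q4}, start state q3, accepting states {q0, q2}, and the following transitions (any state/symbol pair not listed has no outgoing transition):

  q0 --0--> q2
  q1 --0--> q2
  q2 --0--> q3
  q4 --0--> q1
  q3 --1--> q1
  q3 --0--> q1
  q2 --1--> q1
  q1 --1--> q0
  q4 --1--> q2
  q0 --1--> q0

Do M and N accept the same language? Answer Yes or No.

Exploring the product automaton M × N from the start pair (A, q3), following both machines on each input symbol, reaches 4 state pairs: (A, q3), (C, q1), (D, q2), (B, q0).
M accepts in {B, D} and N accepts in {q0, q2}. In every reachable pair the two components are either both accepting — (D, q2), (B, q0) — or both non-accepting, so no string is accepted by exactly one of the machines: L(M) \ L(N) and L(N) \ L(M) are both empty.
Hence every string is accepted by M iff it is accepted by N, and the two languages coincide.

Yes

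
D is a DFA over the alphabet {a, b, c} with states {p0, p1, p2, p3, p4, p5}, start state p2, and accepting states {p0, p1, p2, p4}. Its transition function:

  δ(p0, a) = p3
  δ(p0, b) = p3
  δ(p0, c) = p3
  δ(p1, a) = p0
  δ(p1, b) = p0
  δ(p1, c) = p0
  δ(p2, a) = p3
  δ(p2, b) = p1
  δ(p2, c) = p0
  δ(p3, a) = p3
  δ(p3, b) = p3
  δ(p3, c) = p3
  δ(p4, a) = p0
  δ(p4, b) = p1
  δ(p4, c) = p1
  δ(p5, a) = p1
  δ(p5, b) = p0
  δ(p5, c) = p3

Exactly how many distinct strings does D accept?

6

The useful subgraph on states {p0, p1, p2} is acyclic, so L(D) is finite; the longest accepting path visits 3 useful states, giving maximum string length 2.
Counting accepting paths from p2 by length: 1 of length 0, 2 of length 1, 3 of length 2. Total 6.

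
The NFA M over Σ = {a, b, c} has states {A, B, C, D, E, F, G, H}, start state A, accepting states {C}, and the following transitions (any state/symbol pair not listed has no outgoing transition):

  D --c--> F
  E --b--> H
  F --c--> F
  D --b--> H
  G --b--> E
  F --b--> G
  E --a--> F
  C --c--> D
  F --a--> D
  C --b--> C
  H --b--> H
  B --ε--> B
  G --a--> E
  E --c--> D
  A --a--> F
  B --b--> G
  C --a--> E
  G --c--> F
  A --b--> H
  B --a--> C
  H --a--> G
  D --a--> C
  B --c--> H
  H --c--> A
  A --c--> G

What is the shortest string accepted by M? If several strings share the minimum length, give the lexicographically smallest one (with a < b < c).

A breadth-first search from A reaches an accepting state first via the path A → F → D → C on input aaa.
No string of length < 3 is accepted (BFS exhausts all shorter strings without reaching an accepting state), and aaa is the lexicographically least accepting string of length 3.

aaa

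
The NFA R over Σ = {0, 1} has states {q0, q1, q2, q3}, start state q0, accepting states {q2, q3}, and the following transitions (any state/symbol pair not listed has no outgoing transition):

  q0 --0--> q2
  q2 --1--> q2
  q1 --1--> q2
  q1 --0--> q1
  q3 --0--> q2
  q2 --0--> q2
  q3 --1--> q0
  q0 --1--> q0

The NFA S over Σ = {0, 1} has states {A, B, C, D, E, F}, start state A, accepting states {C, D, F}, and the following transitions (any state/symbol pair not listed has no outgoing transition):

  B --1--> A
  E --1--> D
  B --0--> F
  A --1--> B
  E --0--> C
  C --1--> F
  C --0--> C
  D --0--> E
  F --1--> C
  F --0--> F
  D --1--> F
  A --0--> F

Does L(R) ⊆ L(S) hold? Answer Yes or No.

Exploring the product automaton R × S from the start pair (q0, A), following both machines on each input symbol, reaches 4 state pairs: (q0, A), (q2, F), (q0, B), (q2, C).
R accepts in {q2, q3} and S accepts in {C, D, F}. The reachable pairs whose R-component is accepting are (q2, F), (q2, C); in each of them the S-component is accepting too, so the product for L(R) \ L(S) (R-component accepting, S-component rejecting) has no reachable accepting pair and the difference is empty.
Hence every string in L(R) is also in L(S).

Yes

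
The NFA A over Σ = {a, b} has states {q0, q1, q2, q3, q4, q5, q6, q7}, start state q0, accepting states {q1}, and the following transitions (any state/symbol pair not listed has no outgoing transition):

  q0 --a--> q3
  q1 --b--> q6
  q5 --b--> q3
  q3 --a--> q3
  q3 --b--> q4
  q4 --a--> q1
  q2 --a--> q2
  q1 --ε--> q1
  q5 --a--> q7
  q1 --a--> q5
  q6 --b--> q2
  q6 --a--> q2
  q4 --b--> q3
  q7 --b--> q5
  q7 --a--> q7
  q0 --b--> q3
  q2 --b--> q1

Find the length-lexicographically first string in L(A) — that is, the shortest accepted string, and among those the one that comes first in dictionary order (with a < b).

aba

A breadth-first search from q0 reaches an accepting state first via the path q0 → q3 → q4 → q1 on input aba.
No string of length < 3 is accepted (BFS exhausts all shorter strings without reaching an accepting state), and aba is the lexicographically least accepting string of length 3.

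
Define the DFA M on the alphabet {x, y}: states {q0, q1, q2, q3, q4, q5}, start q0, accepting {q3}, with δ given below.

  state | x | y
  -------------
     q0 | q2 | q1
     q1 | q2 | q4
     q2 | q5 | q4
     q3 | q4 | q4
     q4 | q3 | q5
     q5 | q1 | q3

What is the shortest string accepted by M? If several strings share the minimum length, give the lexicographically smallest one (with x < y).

xxy

A breadth-first search from q0 reaches an accepting state first via the path q0 → q2 → q5 → q3 on input xxy.
No string of length < 3 is accepted (BFS exhausts all shorter strings without reaching an accepting state), and xxy is the lexicographically least accepting string of length 3.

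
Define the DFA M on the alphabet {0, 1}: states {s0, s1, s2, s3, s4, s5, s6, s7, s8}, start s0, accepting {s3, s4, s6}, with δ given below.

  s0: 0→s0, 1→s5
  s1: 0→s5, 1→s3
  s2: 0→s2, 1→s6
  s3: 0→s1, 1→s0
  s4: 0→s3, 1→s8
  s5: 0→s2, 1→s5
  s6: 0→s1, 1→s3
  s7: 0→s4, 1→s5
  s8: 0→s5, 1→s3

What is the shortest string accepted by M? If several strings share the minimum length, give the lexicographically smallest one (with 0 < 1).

A breadth-first search from s0 reaches an accepting state first via the path s0 → s5 → s2 → s6 on input 101.
No string of length < 3 is accepted (BFS exhausts all shorter strings without reaching an accepting state), and 101 is the lexicographically least accepting string of length 3.

101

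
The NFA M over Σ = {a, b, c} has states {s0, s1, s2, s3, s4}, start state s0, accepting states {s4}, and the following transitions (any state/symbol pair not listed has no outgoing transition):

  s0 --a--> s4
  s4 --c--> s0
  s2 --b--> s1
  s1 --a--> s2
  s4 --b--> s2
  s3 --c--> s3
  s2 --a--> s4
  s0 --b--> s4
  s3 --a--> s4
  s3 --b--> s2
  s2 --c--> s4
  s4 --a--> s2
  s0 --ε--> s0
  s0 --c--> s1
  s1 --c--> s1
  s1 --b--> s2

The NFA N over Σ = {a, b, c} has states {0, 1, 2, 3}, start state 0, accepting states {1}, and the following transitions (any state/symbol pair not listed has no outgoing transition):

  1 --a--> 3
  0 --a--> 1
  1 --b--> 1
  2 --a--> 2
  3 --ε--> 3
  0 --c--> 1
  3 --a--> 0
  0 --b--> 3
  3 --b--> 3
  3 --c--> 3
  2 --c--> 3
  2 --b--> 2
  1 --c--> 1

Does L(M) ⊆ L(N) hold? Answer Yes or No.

The string b is in L(M) but not in L(N).
So L(M) ⊄ L(N).

No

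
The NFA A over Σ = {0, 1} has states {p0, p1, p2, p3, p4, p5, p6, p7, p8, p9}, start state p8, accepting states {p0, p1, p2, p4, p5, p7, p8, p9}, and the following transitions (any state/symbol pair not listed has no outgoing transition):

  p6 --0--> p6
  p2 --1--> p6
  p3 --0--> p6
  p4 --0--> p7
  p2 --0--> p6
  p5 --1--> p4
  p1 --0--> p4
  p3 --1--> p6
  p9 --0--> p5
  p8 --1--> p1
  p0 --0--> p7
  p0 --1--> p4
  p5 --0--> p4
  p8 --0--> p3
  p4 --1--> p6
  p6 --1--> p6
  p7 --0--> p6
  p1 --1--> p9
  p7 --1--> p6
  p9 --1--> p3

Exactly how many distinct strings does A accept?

The useful subgraph on states {p1, p4, p5, p7, p8, p9} is acyclic, so L(A) is finite; the longest accepting path visits 6 useful states, giving maximum string length 5.
Counting accepting paths from p8 by length: 1 of length 0, 1 of length 1, 2 of length 2, 2 of length 3, 2 of length 4, 2 of length 5. Total 10.

10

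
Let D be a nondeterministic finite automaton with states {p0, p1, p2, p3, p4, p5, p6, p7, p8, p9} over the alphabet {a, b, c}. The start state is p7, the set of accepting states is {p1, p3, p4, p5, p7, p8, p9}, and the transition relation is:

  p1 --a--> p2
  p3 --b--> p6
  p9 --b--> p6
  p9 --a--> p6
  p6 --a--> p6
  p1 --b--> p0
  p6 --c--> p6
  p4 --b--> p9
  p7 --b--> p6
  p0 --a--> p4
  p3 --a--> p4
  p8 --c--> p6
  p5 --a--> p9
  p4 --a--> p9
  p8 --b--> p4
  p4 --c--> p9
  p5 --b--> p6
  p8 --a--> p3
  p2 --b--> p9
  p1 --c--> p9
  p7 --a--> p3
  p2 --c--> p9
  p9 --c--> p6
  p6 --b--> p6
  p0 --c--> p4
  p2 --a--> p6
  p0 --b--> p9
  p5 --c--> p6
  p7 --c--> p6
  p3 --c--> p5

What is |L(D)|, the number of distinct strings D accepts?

8

The useful subgraph on states {p3, p4, p5, p7, p9} is acyclic, so L(D) is finite; the longest accepting path visits 4 useful states, giving maximum string length 3.
Counting accepting paths from p7 by length: 1 of length 0, 1 of length 1, 2 of length 2, 4 of length 3. Total 8.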